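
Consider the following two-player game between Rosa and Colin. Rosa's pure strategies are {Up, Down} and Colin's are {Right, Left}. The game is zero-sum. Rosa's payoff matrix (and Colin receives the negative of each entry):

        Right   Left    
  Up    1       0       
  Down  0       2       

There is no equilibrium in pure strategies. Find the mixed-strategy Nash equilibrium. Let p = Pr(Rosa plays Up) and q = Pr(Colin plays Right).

Set Colin's expected payoff from Right equal to that from Left:
  Colin's expected payoff from Right: p·(-1) + (1−p)·0 = -p
  Colin's expected payoff from Left: p·0 + (1−p)·(-2) = 2p - 2
  -p = 2p - 2  ⇒  -3p = -2  ⇒  p = 2/3.
Rosa's indifference between Up and Down determines Colin's mixing probability q:
  Rosa's payoff to Up: q·1 + (1−q)·0 = q
  Rosa's payoff to Down: q·0 + (1−q)·2 = -2q + 2
  q = -2q + 2  ⇒  3q = 2  ⇒  q = 2/3.

p = 2/3, q = 2/3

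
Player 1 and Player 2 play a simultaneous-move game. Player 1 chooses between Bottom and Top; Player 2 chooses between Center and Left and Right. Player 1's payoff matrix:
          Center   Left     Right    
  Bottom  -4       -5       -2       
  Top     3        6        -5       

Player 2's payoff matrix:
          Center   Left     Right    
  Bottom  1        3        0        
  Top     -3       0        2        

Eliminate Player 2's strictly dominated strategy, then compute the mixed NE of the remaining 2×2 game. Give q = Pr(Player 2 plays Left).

Player 2's strategy Center is strictly dominated by Left: 3 > 1 and 0 > -3. Eliminate Center.
For Player 1 to be willing to mix, Player 1 must be indifferent between Bottom and Top, which pins down Player 2's mix.
  Player 1's payoff to Bottom: q·(-5) + (1−q)·(-2) = -3q - 2
  Player 1's payoff to Top: q·6 + (1−q)·(-5) = 11q - 5
  -3q - 2 = 11q - 5  ⇒  -14q = -3  ⇒  q = 3/14.

q = 3/14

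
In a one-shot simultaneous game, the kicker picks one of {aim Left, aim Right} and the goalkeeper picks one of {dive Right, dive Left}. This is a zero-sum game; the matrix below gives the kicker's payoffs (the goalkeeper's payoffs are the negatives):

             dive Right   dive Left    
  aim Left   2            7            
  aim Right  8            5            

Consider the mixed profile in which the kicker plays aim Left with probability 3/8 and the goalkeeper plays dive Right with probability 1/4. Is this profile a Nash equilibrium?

Yes

Check the goalkeeper's indifference given the kicker's mix p = 3/8:
  payoff from dive Right = -23/4; payoff from dive Left = -23/4 — equal.
Check the kicker's indifference given the goalkeeper's mix q = 1/4:
  payoff from aim Left = 23/4; payoff from aim Right = 23/4 — equal.
Both players are indifferent, so neither can profitably deviate.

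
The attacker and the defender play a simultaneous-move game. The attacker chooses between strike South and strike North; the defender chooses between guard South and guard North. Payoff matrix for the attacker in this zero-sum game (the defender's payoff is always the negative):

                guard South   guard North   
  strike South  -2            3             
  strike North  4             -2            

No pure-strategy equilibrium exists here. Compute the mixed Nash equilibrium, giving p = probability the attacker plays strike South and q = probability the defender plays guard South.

In a mixed equilibrium the defender is indifferent between guard South and guard North; this condition fixes p.
  the defender's payoff to guard South: p·2 + (1−p)·(-4) = 6p - 4
  the defender's payoff to guard North: p·(-3) + (1−p)·2 = -5p + 2
  6p - 4 = -5p + 2  ⇒  11p = 6  ⇒  p = 6/11.
The attacker's indifference between strike South and strike North determines the defender's mixing probability q:
  the attacker's expected payoff from strike South: q·(-2) + (1−q)·3 = -5q + 3
  the attacker's expected payoff from strike North: q·4 + (1−q)·(-2) = 6q - 2
  -5q + 3 = 6q - 2  ⇒  -11q = -5  ⇒  q = 5/11.

p = 6/11, q = 5/11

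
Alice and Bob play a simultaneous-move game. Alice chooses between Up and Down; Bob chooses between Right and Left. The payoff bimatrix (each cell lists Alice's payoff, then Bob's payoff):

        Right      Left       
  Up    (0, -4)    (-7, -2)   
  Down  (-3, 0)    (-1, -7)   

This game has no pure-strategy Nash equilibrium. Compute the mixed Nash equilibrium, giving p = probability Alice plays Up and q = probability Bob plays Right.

For Bob to be willing to mix, Bob must be indifferent between Right and Left, which pins down Alice's mix.
  Bob's expected payoff from Right: p·(-4) + (1−p)·0 = -4p
  Bob's expected payoff from Left: p·(-2) + (1−p)·(-7) = 5p - 7
  -4p = 5p - 7  ⇒  -9p = -7  ⇒  p = 7/9.
For Alice to be willing to mix, Alice must be indifferent between Up and Down, which pins down Bob's mix.
  Alice's payoff from Up: q·0 + (1−q)·(-7) = 7q - 7
  Alice's payoff from Down: q·(-3) + (1−q)·(-1) = -2q - 1
  7q - 7 = -2q - 1  ⇒  9q = 6  ⇒  q = 2/3.

p = 7/9, q = 2/3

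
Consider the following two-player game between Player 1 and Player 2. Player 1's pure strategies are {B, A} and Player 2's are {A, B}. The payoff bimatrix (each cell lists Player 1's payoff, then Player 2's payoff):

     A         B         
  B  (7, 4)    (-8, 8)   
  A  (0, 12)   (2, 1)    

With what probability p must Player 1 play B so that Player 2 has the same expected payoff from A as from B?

p = 11/15

In a mixed equilibrium Player 2 is indifferent between A and B; this condition fixes p.
  Player 2's expected payoff from A: p·4 + (1−p)·12 = -8p + 12
  Player 2's expected payoff from B: p·8 + (1−p)·1 = 7p + 1
  -8p + 12 = 7p + 1  ⇒  -15p = -11  ⇒  p = 11/15.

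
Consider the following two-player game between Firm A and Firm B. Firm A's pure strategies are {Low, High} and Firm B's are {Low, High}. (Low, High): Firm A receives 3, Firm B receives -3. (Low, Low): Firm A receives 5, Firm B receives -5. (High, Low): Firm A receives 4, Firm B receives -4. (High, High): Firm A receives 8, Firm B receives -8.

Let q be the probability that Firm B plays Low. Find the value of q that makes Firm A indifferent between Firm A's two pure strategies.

Set Firm A's expected payoff from Low equal to that from High:
  Firm A's expected payoff from Low: q·5 + (1−q)·3 = 2q + 3
  Firm A's expected payoff from High: q·4 + (1−q)·8 = -4q + 8
  2q + 3 = -4q + 8  ⇒  6q = 5  ⇒  q = 5/6.

q = 5/6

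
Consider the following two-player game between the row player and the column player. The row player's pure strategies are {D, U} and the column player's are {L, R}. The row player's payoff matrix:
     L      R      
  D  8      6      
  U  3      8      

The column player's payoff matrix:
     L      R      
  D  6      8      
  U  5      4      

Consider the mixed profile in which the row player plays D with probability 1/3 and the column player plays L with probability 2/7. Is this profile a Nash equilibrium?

Check the column player's indifference given the row player's mix p = 1/3:
  payoff from L = 16/3; payoff from R = 16/3 — equal.
Check the row player's indifference given the column player's mix q = 2/7:
  payoff from D = 46/7; payoff from U = 46/7 — equal.
Both players are indifferent, so neither can profitably deviate.

Yes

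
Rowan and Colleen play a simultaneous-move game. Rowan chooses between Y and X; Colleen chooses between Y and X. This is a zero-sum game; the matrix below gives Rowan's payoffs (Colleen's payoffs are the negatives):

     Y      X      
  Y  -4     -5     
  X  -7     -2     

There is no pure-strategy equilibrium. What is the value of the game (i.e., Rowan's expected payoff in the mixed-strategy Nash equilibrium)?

Set Rowan's expected payoff from Y equal to that from X:
  Rowan's payoff to Y: q·(-4) + (1−q)·(-5) = q - 5
  Rowan's payoff to X: q·(-7) + (1−q)·(-2) = -5q - 2
  q - 5 = -5q - 2  ⇒  6q = 3  ⇒  q = 1/2.
The value is Rowan's expected payoff against this mix (using Y): (1/2)·(-4) + (1/2)·(-5) = -9/2.

v = -9/2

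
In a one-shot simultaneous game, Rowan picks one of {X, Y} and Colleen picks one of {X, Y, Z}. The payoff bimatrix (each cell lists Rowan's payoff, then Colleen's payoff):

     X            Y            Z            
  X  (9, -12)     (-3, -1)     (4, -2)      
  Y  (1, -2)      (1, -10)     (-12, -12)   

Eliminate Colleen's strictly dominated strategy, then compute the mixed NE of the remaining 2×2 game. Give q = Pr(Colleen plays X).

q = 1/3

Colleen's strategy Z is strictly dominated by Y: -1 > -2 and -10 > -12. Eliminate Z.
Colleen's mix must leave Rowan indifferent between X and Y.
  Rowan's payoff to X: q·9 + (1−q)·(-3) = 12q - 3
  Rowan's payoff to Y: q·1 + (1−q)·1 = 1
  12q - 3 = 1  ⇒  12q = 4  ⇒  q = 1/3.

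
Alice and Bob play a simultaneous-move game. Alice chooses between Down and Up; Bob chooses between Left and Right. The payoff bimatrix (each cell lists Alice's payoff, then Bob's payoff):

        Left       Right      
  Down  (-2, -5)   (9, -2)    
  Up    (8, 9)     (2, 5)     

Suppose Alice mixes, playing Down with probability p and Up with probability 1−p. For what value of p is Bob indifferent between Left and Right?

p = 4/7

For Bob to be willing to mix, Bob must be indifferent between Left and Right, which pins down Alice's mix.
  Bob's payoff from Left: p·(-5) + (1−p)·9 = -14p + 9
  Bob's payoff from Right: p·(-2) + (1−p)·5 = -7p + 5
  -14p + 9 = -7p + 5  ⇒  -7p = -4  ⇒  p = 4/7.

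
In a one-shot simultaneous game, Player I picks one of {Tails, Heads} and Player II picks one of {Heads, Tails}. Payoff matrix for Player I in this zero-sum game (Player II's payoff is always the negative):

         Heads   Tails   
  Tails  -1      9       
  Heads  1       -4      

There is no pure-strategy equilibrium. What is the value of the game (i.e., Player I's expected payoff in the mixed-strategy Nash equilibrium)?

v = 1/3

In a mixed equilibrium Player I is indifferent between Tails and Heads; this condition fixes q.
  Player I's expected payoff from Tails: q·(-1) + (1−q)·9 = -10q + 9
  Player I's expected payoff from Heads: q·1 + (1−q)·(-4) = 5q - 4
  -10q + 9 = 5q - 4  ⇒  -15q = -13  ⇒  q = 13/15.
The value is Player I's expected payoff against this mix (using Tails): (13/15)·(-1) + (2/15)·9 = 1/3.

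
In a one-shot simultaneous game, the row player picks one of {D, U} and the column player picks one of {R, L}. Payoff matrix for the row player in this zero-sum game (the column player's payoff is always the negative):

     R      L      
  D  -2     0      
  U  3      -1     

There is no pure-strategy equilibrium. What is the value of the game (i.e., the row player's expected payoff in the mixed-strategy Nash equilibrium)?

v = -1/3

The row player's indifference between D and U determines the column player's mixing probability q:
  the row player's expected payoff from D: q·(-2) + (1−q)·0 = -2q
  the row player's expected payoff from U: q·3 + (1−q)·(-1) = 4q - 1
  -2q = 4q - 1  ⇒  -6q = -1  ⇒  q = 1/6.
The value is the row player's expected payoff against this mix (using D): (1/6)·(-2) + (5/6)·0 = -1/3.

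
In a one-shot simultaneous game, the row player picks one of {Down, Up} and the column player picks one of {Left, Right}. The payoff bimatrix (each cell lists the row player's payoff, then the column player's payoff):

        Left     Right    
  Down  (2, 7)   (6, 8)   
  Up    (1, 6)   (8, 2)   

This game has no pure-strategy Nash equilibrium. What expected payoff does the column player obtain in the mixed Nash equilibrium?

Set the column player's expected payoff from Left equal to that from Right:
  the column player's payoff from Left: p·7 + (1−p)·6 = p + 6
  the column player's payoff from Right: p·8 + (1−p)·2 = 6p + 2
  p + 6 = 6p + 2  ⇒  -5p = -4  ⇒  p = 4/5.
At equilibrium the column player is indifferent across columns, so the column player's payoff equals the payoff from Left: (4/5)·7 + (1/5)·6 = 34/5.

34/5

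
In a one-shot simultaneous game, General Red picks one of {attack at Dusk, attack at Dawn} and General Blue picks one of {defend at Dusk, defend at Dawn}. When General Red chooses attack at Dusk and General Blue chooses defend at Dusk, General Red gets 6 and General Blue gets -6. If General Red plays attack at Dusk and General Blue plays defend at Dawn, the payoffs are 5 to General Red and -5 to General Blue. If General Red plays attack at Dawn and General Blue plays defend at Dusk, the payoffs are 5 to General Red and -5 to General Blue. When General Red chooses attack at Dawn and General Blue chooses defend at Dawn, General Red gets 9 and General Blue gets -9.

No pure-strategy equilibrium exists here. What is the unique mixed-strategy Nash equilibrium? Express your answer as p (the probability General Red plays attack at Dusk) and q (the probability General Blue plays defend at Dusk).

Set General Blue's expected payoff from defend at Dusk equal to that from defend at Dawn:
  General Blue's payoff from defend at Dusk: p·(-6) + (1−p)·(-5) = -p - 5
  General Blue's payoff from defend at Dawn: p·(-5) + (1−p)·(-9) = 4p - 9
  -p - 5 = 4p - 9  ⇒  -5p = -4  ⇒  p = 4/5.
General Red's indifference between attack at Dusk and attack at Dawn determines General Blue's mixing probability q:
  General Red's payoff to attack at Dusk: q·6 + (1−q)·5 = q + 5
  General Red's payoff to attack at Dawn: q·5 + (1−q)·9 = -4q + 9
  q + 5 = -4q + 9  ⇒  5q = 4  ⇒  q = 4/5.

p = 4/5, q = 4/5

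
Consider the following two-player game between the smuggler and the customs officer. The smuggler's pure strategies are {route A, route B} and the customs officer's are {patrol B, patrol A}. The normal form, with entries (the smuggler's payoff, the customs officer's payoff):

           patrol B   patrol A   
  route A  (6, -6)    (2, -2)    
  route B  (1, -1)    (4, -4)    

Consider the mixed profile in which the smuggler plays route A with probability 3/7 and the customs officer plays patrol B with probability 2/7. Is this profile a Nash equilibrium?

Check the customs officer's indifference given the smuggler's mix p = 3/7:
  payoff from patrol B = -22/7; payoff from patrol A = -22/7 — equal.
Check the smuggler's indifference given the customs officer's mix q = 2/7:
  payoff from route A = 22/7; payoff from route B = 22/7 — equal.
Both players are indifferent, so neither can profitably deviate.

Yes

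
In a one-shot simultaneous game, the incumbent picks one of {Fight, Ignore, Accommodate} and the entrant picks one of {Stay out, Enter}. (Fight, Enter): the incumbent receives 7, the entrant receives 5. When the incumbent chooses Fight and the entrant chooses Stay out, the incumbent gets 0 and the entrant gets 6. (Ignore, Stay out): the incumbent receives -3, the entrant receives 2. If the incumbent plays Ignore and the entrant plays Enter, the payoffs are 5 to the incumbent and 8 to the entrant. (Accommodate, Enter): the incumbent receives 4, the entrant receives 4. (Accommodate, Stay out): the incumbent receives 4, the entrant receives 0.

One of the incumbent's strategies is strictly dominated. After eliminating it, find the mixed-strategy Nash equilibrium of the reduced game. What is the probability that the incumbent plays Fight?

p = 4/5

The incumbent's strategy Ignore is strictly dominated by Fight: 0 > -3 and 7 > 5. Eliminate Ignore.
In a mixed equilibrium the entrant is indifferent between Stay out and Enter; this condition fixes p.
  the entrant's payoff from Stay out: p·6 + (1−p)·0 = 6p
  the entrant's payoff from Enter: p·5 + (1−p)·4 = p + 4
  6p = p + 4  ⇒  5p = 4  ⇒  p = 4/5.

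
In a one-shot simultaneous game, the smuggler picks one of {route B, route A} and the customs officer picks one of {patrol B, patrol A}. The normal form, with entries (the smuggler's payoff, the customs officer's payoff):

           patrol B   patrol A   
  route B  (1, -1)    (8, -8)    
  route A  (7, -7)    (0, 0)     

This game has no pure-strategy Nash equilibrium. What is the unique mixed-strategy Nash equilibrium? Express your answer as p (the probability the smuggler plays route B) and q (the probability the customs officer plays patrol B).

In a mixed equilibrium the customs officer is indifferent between patrol B and patrol A; this condition fixes p.
  the customs officer's expected payoff from patrol B: p·(-1) + (1−p)·(-7) = 6p - 7
  the customs officer's expected payoff from patrol A: p·(-8) + (1−p)·0 = -8p
  6p - 7 = -8p  ⇒  14p = 7  ⇒  p = 1/2.
In a mixed equilibrium the smuggler is indifferent between route B and route A; this condition fixes q.
  the smuggler's payoff to route B: q·1 + (1−q)·8 = -7q + 8
  the smuggler's payoff to route A: q·7 + (1−q)·0 = 7q
  -7q + 8 = 7q  ⇒  -14q = -8  ⇒  q = 4/7.

p = 1/2, q = 4/7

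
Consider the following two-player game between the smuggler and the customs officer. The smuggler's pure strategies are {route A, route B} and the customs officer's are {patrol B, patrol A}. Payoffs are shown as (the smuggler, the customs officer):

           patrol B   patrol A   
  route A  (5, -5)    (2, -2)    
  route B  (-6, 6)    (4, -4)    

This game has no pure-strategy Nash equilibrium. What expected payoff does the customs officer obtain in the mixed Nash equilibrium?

In a mixed equilibrium the customs officer is indifferent between patrol B and patrol A; this condition fixes p.
  the customs officer's payoff to patrol B: p·(-5) + (1−p)·6 = -11p + 6
  the customs officer's payoff to patrol A: p·(-2) + (1−p)·(-4) = 2p - 4
  -11p + 6 = 2p - 4  ⇒  -13p = -10  ⇒  p = 10/13.
At equilibrium the customs officer is indifferent across columns, so the customs officer's payoff equals the payoff from patrol B: (10/13)·(-5) + (3/13)·6 = -32/13.

-32/13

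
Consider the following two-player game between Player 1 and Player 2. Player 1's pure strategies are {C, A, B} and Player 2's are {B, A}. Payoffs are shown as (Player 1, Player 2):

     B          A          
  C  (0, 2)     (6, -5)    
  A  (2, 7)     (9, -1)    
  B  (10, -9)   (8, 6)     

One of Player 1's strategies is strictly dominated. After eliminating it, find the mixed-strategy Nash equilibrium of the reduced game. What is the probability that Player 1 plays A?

Player 1's strategy C is strictly dominated by A: 2 > 0 and 9 > 6. Eliminate C.
For Player 2 to be willing to mix, Player 2 must be indifferent between B and A, which pins down Player 1's mix.
  Player 2's payoff from B: p·7 + (1−p)·(-9) = 16p - 9
  Player 2's payoff from A: p·(-1) + (1−p)·6 = -7p + 6
  16p - 9 = -7p + 6  ⇒  23p = 15  ⇒  p = 15/23.

p = 15/23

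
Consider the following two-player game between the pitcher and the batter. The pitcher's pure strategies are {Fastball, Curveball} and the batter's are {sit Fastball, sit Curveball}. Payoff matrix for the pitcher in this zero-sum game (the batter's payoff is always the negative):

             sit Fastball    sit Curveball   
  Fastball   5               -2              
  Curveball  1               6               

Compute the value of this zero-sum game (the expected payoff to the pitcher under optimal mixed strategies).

v = 8/3

Set the pitcher's expected payoff from Fastball equal to that from Curveball:
  the pitcher's payoff to Fastball: q·5 + (1−q)·(-2) = 7q - 2
  the pitcher's payoff to Curveball: q·1 + (1−q)·6 = -5q + 6
  7q - 2 = -5q + 6  ⇒  12q = 8  ⇒  q = 2/3.
The value is the pitcher's expected payoff against this mix (using Fastball): (2/3)·5 + (1/3)·(-2) = 8/3.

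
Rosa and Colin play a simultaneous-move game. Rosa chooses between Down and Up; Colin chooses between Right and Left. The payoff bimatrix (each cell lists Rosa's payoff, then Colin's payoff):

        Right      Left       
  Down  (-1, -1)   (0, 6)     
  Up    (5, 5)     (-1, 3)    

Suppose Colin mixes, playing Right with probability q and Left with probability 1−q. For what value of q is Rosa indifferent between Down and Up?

q = 1/7

Rosa's indifference between Down and Up determines Colin's mixing probability q:
  Rosa's payoff from Down: q·(-1) + (1−q)·0 = -q
  Rosa's payoff from Up: q·5 + (1−q)·(-1) = 6q - 1
  -q = 6q - 1  ⇒  -7q = -1  ⇒  q = 1/7.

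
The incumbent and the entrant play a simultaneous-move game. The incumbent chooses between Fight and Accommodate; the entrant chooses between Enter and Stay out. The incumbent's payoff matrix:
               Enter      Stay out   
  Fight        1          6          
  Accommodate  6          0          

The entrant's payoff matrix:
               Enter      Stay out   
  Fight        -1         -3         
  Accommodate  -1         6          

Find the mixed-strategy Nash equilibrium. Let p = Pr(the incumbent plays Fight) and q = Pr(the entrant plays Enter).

p = 7/9, q = 6/11

For the entrant to be willing to mix, the entrant must be indifferent between Enter and Stay out, which pins down the incumbent's mix.
  the entrant's expected payoff from Enter: p·(-1) + (1−p)·(-1) = -1
  the entrant's expected payoff from Stay out: p·(-3) + (1−p)·6 = -9p + 6
  -1 = -9p + 6  ⇒  9p = 7  ⇒  p = 7/9.
Set the incumbent's expected payoff from Fight equal to that from Accommodate:
  the incumbent's payoff to Fight: q·1 + (1−q)·6 = -5q + 6
  the incumbent's payoff to Accommodate: q·6 + (1−q)·0 = 6q
  -5q + 6 = 6q  ⇒  -11q = -6  ⇒  q = 6/11.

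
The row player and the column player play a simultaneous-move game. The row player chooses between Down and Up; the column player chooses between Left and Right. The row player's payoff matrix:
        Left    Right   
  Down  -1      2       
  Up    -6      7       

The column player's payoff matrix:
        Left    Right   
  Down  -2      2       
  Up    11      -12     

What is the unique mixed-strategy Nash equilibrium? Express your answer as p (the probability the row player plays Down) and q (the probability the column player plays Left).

The row player's mix must leave the column player indifferent between Left and Right.
  the column player's payoff from Left: p·(-2) + (1−p)·11 = -13p + 11
  the column player's payoff from Right: p·2 + (1−p)·(-12) = 14p - 12
  -13p + 11 = 14p - 12  ⇒  -27p = -23  ⇒  p = 23/27.
The column player's mix must leave the row player indifferent between Down and Up.
  the row player's payoff to Down: q·(-1) + (1−q)·2 = -3q + 2
  the row player's payoff to Up: q·(-6) + (1−q)·7 = -13q + 7
  -3q + 2 = -13q + 7  ⇒  10q = 5  ⇒  q = 1/2.

p = 23/27, q = 1/2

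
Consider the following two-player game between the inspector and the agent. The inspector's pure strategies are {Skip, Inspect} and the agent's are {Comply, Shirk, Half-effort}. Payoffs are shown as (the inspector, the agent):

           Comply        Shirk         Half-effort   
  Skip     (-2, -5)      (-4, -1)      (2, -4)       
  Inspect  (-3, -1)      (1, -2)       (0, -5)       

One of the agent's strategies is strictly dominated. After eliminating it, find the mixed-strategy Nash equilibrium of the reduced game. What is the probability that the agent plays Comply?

The agent's strategy Half-effort is strictly dominated by Shirk: -1 > -4 and -2 > -5. Eliminate Half-effort.
For the inspector to be willing to mix, the inspector must be indifferent between Skip and Inspect, which pins down the agent's mix.
  the inspector's payoff from Skip: q·(-2) + (1−q)·(-4) = 2q - 4
  the inspector's payoff from Inspect: q·(-3) + (1−q)·1 = -4q + 1
  2q - 4 = -4q + 1  ⇒  6q = 5  ⇒  q = 5/6.

q = 5/6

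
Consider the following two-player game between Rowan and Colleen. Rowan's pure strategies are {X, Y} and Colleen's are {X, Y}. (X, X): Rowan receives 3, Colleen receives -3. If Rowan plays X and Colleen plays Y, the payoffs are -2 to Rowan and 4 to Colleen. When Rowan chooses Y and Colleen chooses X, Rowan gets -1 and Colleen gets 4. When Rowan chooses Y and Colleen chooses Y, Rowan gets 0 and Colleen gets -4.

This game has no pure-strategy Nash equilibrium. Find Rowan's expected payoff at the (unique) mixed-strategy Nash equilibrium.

-1/3

Set Rowan's expected payoff from X equal to that from Y:
  Rowan's payoff to X: q·3 + (1−q)·(-2) = 5q - 2
  Rowan's payoff to Y: q·(-1) + (1−q)·0 = -q
  5q - 2 = -q  ⇒  6q = 2  ⇒  q = 1/3.
At equilibrium Rowan is indifferent across rows, so Rowan's payoff equals the payoff from X: (1/3)·3 + (2/3)·(-2) = -1/3.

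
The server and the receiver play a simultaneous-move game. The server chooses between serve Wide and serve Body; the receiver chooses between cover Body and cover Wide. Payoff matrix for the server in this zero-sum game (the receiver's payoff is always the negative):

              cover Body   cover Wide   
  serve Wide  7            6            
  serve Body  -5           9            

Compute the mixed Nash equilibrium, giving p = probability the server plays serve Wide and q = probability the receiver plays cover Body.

In a mixed equilibrium the receiver is indifferent between cover Body and cover Wide; this condition fixes p.
  the receiver's payoff to cover Body: p·(-7) + (1−p)·5 = -12p + 5
  the receiver's payoff to cover Wide: p·(-6) + (1−p)·(-9) = 3p - 9
  -12p + 5 = 3p - 9  ⇒  -15p = -14  ⇒  p = 14/15.
In a mixed equilibrium the server is indifferent between serve Wide and serve Body; this condition fixes q.
  the server's expected payoff from serve Wide: q·7 + (1−q)·6 = q + 6
  the server's expected payoff from serve Body: q·(-5) + (1−q)·9 = -14q + 9
  q + 6 = -14q + 9  ⇒  15q = 3  ⇒  q = 1/5.

p = 14/15, q = 1/5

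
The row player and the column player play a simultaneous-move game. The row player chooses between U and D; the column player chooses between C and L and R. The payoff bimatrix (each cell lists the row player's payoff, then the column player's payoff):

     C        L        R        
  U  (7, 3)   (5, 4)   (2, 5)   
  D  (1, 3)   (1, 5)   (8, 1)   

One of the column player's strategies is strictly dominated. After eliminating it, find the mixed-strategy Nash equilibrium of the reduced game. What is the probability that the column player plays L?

The column player's strategy C is strictly dominated by L: 4 > 3 and 5 > 3. Eliminate C.
For the row player to be willing to mix, the row player must be indifferent between U and D, which pins down the column player's mix.
  the row player's payoff from U: q·5 + (1−q)·2 = 3q + 2
  the row player's payoff from D: q·1 + (1−q)·8 = -7q + 8
  3q + 2 = -7q + 8  ⇒  10q = 6  ⇒  q = 3/5.

q = 3/5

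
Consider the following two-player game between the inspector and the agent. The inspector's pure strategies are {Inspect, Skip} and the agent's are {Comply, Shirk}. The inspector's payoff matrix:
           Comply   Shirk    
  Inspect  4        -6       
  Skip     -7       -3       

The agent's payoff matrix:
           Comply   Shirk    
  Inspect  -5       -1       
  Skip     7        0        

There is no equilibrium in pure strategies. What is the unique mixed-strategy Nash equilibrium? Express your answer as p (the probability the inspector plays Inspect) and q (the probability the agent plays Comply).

p = 7/11, q = 3/14

For the agent to be willing to mix, the agent must be indifferent between Comply and Shirk, which pins down the inspector's mix.
  the agent's payoff from Comply: p·(-5) + (1−p)·7 = -12p + 7
  the agent's payoff from Shirk: p·(-1) + (1−p)·0 = -p
  -12p + 7 = -p  ⇒  -11p = -7  ⇒  p = 7/11.
For the inspector to be willing to mix, the inspector must be indifferent between Inspect and Skip, which pins down the agent's mix.
  the inspector's payoff to Inspect: q·4 + (1−q)·(-6) = 10q - 6
  the inspector's payoff to Skip: q·(-7) + (1−q)·(-3) = -4q - 3
  10q - 6 = -4q - 3  ⇒  14q = 3  ⇒  q = 3/14.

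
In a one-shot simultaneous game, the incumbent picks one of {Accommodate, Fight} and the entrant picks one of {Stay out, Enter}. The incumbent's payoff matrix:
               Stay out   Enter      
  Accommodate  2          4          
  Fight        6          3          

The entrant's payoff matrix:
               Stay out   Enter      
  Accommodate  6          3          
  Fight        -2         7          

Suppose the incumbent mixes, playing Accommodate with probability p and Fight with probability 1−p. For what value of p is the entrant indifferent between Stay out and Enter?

p = 3/4

Set the entrant's expected payoff from Stay out equal to that from Enter:
  the entrant's payoff to Stay out: p·6 + (1−p)·(-2) = 8p - 2
  the entrant's payoff to Enter: p·3 + (1−p)·7 = -4p + 7
  8p - 2 = -4p + 7  ⇒  12p = 9  ⇒  p = 3/4.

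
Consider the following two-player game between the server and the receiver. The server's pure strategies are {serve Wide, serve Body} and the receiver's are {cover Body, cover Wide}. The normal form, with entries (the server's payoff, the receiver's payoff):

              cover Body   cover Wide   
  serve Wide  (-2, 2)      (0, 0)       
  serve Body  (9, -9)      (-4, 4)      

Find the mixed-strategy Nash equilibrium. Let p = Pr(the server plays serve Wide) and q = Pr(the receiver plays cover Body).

p = 13/15, q = 4/15

The receiver's indifference between cover Body and cover Wide determines the server's mixing probability p:
  the receiver's expected payoff from cover Body: p·2 + (1−p)·(-9) = 11p - 9
  the receiver's expected payoff from cover Wide: p·0 + (1−p)·4 = -4p + 4
  11p - 9 = -4p + 4  ⇒  15p = 13  ⇒  p = 13/15.
The receiver's mix must leave the server indifferent between serve Wide and serve Body.
  the server's payoff to serve Wide: q·(-2) + (1−q)·0 = -2q
  the server's payoff to serve Body: q·9 + (1−q)·(-4) = 13q - 4
  -2q = 13q - 4  ⇒  -15q = -4  ⇒  q = 4/15.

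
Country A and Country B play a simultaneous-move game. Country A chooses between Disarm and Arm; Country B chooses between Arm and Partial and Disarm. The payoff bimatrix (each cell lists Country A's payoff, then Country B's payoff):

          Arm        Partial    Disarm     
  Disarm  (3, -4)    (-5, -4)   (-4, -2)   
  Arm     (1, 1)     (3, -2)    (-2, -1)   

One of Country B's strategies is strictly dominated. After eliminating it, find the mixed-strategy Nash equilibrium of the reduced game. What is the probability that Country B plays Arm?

q = 1/2

Country B's strategy Partial is strictly dominated by Disarm: -2 > -4 and -1 > -2. Eliminate Partial.
Set Country A's expected payoff from Disarm equal to that from Arm:
  Country A's expected payoff from Disarm: q·3 + (1−q)·(-4) = 7q - 4
  Country A's expected payoff from Arm: q·1 + (1−q)·(-2) = 3q - 2
  7q - 4 = 3q - 2  ⇒  4q = 2  ⇒  q = 1/2.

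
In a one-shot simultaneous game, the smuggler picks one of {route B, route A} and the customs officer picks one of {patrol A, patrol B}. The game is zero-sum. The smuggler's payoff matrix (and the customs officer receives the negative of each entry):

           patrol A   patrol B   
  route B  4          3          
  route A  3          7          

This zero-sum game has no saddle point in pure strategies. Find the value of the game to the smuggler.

v = 19/5

Set the smuggler's expected payoff from route B equal to that from route A:
  the smuggler's payoff from route B: q·4 + (1−q)·3 = q + 3
  the smuggler's payoff from route A: q·3 + (1−q)·7 = -4q + 7
  q + 3 = -4q + 7  ⇒  5q = 4  ⇒  q = 4/5.
The value is the smuggler's expected payoff against this mix (using route B): (4/5)·4 + (1/5)·3 = 19/5.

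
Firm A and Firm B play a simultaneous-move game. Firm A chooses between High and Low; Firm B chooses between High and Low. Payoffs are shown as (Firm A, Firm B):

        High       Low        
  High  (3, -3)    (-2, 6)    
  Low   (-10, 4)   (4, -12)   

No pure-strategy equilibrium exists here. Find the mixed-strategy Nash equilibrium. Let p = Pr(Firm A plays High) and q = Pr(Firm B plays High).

For Firm B to be willing to mix, Firm B must be indifferent between High and Low, which pins down Firm A's mix.
  Firm B's payoff to High: p·(-3) + (1−p)·4 = -7p + 4
  Firm B's payoff to Low: p·6 + (1−p)·(-12) = 18p - 12
  -7p + 4 = 18p - 12  ⇒  -25p = -16  ⇒  p = 16/25.
Firm A's indifference between High and Low determines Firm B's mixing probability q:
  Firm A's expected payoff from High: q·3 + (1−q)·(-2) = 5q - 2
  Firm A's expected payoff from Low: q·(-10) + (1−q)·4 = -14q + 4
  5q - 2 = -14q + 4  ⇒  19q = 6  ⇒  q = 6/19.

p = 16/25, q = 6/19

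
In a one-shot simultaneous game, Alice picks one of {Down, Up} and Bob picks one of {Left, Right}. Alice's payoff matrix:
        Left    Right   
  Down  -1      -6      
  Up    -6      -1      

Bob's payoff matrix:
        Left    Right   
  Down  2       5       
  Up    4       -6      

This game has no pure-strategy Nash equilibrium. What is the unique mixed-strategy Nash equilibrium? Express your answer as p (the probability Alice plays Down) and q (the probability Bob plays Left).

Set Bob's expected payoff from Left equal to that from Right:
  Bob's expected payoff from Left: p·2 + (1−p)·4 = -2p + 4
  Bob's expected payoff from Right: p·5 + (1−p)·(-6) = 11p - 6
  -2p + 4 = 11p - 6  ⇒  -13p = -10  ⇒  p = 10/13.
In a mixed equilibrium Alice is indifferent between Down and Up; this condition fixes q.
  Alice's payoff to Down: q·(-1) + (1−q)·(-6) = 5q - 6
  Alice's payoff to Up: q·(-6) + (1−q)·(-1) = -5q - 1
  5q - 6 = -5q - 1  ⇒  10q = 5  ⇒  q = 1/2.

p = 10/13, q = 1/2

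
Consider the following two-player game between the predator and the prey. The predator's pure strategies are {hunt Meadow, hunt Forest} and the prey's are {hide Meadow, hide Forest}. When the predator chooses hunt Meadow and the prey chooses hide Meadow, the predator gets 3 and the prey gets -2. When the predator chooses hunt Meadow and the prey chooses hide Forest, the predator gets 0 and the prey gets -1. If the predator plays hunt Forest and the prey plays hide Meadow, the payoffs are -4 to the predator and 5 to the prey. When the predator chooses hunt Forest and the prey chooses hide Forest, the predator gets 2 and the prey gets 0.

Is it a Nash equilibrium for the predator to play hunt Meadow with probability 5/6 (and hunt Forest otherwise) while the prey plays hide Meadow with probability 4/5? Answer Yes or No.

No

Given the prey's mix q = 4/5, the predator's payoff from hunt Meadow is 12/5 but from hunt Forest is -14/5. The predator strictly prefers hunt Meadow, so the predator would not mix.
So the proposed profile is not a Nash equilibrium.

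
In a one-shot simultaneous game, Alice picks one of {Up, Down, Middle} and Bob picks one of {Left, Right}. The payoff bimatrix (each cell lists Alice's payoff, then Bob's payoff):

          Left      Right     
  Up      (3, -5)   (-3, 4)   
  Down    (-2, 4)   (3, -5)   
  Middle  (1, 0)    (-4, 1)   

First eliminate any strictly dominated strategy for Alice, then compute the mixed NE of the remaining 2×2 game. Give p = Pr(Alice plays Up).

Alice's strategy Middle is strictly dominated by Up: 3 > 1 and -3 > -4. Eliminate Middle.
Set Bob's expected payoff from Left equal to that from Right:
  Bob's payoff to Left: p·(-5) + (1−p)·4 = -9p + 4
  Bob's payoff to Right: p·4 + (1−p)·(-5) = 9p - 5
  -9p + 4 = 9p - 5  ⇒  -18p = -9  ⇒  p = 1/2.

p = 1/2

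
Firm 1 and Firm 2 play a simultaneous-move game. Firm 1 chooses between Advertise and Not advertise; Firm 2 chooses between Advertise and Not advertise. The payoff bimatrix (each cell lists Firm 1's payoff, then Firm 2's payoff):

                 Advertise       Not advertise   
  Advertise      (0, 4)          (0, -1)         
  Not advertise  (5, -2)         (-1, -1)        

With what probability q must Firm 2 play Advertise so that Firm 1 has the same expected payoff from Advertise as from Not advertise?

Firm 2's mix must leave Firm 1 indifferent between Advertise and Not advertise.
  Firm 1's expected payoff from Advertise: q·0 + (1−q)·0 = 0
  Firm 1's expected payoff from Not advertise: q·5 + (1−q)·(-1) = 6q - 1
  0 = 6q - 1  ⇒  -6q = -1  ⇒  q = 1/6.

q = 1/6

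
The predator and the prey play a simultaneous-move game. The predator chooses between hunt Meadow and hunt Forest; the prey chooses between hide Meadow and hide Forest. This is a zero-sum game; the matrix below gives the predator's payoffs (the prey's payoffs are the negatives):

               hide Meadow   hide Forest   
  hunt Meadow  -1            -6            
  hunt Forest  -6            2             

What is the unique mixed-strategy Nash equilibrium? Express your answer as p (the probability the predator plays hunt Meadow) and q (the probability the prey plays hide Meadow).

p = 8/13, q = 8/13

The predator's mix must leave the prey indifferent between hide Meadow and hide Forest.
  the prey's payoff to hide Meadow: p·1 + (1−p)·6 = -5p + 6
  the prey's payoff to hide Forest: p·6 + (1−p)·(-2) = 8p - 2
  -5p + 6 = 8p - 2  ⇒  -13p = -8  ⇒  p = 8/13.
In a mixed equilibrium the predator is indifferent between hunt Meadow and hunt Forest; this condition fixes q.
  the predator's expected payoff from hunt Meadow: q·(-1) + (1−q)·(-6) = 5q - 6
  the predator's expected payoff from hunt Forest: q·(-6) + (1−q)·2 = -8q + 2
  5q - 6 = -8q + 2  ⇒  13q = 8  ⇒  q = 8/13.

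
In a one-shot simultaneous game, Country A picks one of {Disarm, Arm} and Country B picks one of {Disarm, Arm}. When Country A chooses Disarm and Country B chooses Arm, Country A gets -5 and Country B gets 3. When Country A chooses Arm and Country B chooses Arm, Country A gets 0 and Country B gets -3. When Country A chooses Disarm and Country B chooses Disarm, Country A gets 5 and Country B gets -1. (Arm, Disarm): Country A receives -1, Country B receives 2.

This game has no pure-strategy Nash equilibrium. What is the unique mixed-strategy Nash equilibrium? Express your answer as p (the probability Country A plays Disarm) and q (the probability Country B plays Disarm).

p = 5/9, q = 5/11

Country A's mix must leave Country B indifferent between Disarm and Arm.
  Country B's payoff from Disarm: p·(-1) + (1−p)·2 = -3p + 2
  Country B's payoff from Arm: p·3 + (1−p)·(-3) = 6p - 3
  -3p + 2 = 6p - 3  ⇒  -9p = -5  ⇒  p = 5/9.
Set Country A's expected payoff from Disarm equal to that from Arm:
  Country A's payoff to Disarm: q·5 + (1−q)·(-5) = 10q - 5
  Country A's payoff to Arm: q·(-1) + (1−q)·0 = -q
  10q - 5 = -q  ⇒  11q = 5  ⇒  q = 5/11.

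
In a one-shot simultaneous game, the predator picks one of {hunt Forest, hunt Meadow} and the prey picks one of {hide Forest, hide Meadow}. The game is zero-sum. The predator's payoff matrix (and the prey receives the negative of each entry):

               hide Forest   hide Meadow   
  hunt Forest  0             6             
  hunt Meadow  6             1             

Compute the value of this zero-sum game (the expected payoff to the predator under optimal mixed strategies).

v = 36/11

The prey's mix must leave the predator indifferent between hunt Forest and hunt Meadow.
  the predator's expected payoff from hunt Forest: q·0 + (1−q)·6 = -6q + 6
  the predator's expected payoff from hunt Meadow: q·6 + (1−q)·1 = 5q + 1
  -6q + 6 = 5q + 1  ⇒  -11q = -5  ⇒  q = 5/11.
The value is the predator's expected payoff against this mix (using hunt Forest): (5/11)·0 + (6/11)·6 = 36/11.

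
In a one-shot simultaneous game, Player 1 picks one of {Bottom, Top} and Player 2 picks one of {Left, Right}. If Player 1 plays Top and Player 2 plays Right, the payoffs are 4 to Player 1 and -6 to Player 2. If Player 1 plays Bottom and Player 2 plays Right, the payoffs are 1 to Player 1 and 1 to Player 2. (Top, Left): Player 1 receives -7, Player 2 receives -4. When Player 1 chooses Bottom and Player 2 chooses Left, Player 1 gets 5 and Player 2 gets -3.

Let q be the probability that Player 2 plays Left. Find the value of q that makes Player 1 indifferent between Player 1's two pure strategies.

Player 1's indifference between Bottom and Top determines Player 2's mixing probability q:
  Player 1's payoff to Bottom: q·5 + (1−q)·1 = 4q + 1
  Player 1's payoff to Top: q·(-7) + (1−q)·4 = -11q + 4
  4q + 1 = -11q + 4  ⇒  15q = 3  ⇒  q = 1/5.

q = 1/5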